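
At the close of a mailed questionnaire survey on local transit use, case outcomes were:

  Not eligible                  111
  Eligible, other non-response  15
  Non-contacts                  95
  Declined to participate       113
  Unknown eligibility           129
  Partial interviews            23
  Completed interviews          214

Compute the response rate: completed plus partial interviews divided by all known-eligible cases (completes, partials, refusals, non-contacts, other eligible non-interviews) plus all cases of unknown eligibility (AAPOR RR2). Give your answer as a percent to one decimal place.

Num → 214 + 23 = 237
Denom → 214 + 23 + 113 + 95 + 15 + 129 = 589
RR2 = 237 / 589 = 0.4024

40.2%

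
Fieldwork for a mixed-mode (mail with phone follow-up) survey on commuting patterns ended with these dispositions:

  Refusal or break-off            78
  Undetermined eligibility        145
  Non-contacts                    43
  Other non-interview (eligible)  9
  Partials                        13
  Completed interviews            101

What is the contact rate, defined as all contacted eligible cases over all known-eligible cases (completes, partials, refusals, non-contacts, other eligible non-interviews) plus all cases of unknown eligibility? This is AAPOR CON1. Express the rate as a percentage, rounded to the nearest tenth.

51.7%

Numerator: 101 + 13 + 78 + 9 = 201
Denom: 101 + 13 + 78 + 43 + 9 + 145 = 389
CON1 = 201 / 389 = 0.5167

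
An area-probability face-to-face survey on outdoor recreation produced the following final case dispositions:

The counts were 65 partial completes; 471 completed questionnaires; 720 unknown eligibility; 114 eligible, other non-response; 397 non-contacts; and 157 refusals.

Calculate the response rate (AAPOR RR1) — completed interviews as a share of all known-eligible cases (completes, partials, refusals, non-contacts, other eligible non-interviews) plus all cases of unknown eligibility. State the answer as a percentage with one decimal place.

24.5%

Numerator: 471
Denominator: 471 + 65 + 157 + 397 + 114 + 720 = 1924
RR1 = 471 / 1924 = 0.2448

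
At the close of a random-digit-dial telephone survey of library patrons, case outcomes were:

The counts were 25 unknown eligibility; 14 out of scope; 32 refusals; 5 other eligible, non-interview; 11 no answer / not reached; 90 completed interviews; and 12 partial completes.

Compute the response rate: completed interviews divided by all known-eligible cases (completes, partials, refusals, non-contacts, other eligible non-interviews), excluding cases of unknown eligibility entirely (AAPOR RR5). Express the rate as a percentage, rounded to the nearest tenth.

60.0%

Top → 90
Base → 90 + 12 + 32 + 11 + 5 = 150
RR5 = 90 / 150 = 0.6000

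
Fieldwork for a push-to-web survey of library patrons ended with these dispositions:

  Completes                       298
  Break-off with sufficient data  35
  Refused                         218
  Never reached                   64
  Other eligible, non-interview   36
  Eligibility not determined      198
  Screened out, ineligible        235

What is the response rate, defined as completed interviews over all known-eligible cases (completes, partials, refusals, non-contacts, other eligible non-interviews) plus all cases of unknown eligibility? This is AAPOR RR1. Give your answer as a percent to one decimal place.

Top → 298
Denominator → 298 + 35 + 218 + 64 + 36 + 198 = 849
RR1 = 298 / 849 = 0.3510

35.1%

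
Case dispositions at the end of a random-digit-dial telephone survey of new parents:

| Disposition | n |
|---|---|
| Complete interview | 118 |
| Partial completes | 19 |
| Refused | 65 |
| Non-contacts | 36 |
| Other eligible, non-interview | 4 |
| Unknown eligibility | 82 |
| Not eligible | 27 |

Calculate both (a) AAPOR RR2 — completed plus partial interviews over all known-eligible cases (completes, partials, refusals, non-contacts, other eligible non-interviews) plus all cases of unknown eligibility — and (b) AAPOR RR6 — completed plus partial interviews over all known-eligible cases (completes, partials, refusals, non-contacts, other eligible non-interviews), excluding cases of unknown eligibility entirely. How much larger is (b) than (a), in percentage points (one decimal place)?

14.3

Num → 118 + 19 = 137
Base → 118 + 19 + 65 + 36 + 4 + 82 = 324
RR2 = 137 / 324 = 0.4228
Base → 118 + 19 + 65 + 36 + 4 = 242
RR6 = 137 / 242 = 0.5661
Difference = 56.61 − 42.28 = 14.33 percentage points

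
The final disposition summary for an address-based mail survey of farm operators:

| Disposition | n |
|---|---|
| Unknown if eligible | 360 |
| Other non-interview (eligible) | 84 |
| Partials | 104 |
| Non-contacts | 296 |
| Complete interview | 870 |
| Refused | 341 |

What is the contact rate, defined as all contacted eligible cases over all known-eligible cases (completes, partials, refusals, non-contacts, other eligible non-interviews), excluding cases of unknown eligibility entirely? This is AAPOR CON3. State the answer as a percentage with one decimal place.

82.5%

Numerator: 870 + 104 + 341 + 84 = 1399
Base: 870 + 104 + 341 + 296 + 84 = 1695
CON3 = 1399 / 1695 = 0.8254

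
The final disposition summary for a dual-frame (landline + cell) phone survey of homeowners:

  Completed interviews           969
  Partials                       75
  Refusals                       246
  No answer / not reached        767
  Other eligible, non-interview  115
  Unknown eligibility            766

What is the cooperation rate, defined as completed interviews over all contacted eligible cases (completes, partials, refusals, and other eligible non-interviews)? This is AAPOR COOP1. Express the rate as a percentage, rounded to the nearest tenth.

69.0%

Num → 969
Base → 969 + 75 + 246 + 115 = 1405
COOP1 = 969 / 1405 = 0.6897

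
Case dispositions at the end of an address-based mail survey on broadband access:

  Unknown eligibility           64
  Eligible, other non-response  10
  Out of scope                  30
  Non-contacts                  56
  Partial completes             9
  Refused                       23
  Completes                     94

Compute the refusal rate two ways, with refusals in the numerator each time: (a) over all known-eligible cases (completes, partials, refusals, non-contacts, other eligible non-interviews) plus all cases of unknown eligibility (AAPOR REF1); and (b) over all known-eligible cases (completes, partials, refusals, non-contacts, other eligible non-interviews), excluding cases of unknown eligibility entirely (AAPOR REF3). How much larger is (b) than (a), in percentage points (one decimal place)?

3.0

Top: 23
Denom: 94 + 9 + 23 + 56 + 10 + 64 = 256
REF1 = 23 / 256 = 0.0898
Denom: 94 + 9 + 23 + 56 + 10 = 192
REF3 = 23 / 192 = 0.1198
Difference = 11.98 − 8.98 = 3.00 percentage points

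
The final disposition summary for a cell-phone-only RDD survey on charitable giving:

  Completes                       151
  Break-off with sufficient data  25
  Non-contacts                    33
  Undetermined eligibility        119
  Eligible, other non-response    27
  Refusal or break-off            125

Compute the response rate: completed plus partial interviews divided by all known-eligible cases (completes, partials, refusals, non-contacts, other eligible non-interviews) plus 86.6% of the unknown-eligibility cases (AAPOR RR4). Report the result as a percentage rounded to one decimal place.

37.9%

Num → 151 + 25 = 176
Eligible (known) → 151 + 25 + 125 + 33 + 27 = 361
e × U → 0.8660 × 119 = 103.05
Base → 361 + 103.05 = 464.05
RR4 = 176 / 464.05 = 0.3793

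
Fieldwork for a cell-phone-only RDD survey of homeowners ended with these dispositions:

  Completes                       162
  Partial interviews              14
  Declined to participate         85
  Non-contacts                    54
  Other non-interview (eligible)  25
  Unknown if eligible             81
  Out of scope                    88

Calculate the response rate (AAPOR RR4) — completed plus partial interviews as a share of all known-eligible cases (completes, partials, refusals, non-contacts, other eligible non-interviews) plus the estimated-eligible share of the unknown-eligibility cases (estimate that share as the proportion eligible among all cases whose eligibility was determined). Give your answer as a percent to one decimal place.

43.5%

Numerator → 162 + 14 = 176
Known eligible → 162 + 14 + 85 + 54 + 25 = 340
e = 340 / (340 + 88) = 340 / 428 = 0.7944
Eligible share of unknowns → 0.7944 × 81 = 64.35
Base → 340 + 64.35 = 404.35
RR4 = 176 / 404.35 = 0.4353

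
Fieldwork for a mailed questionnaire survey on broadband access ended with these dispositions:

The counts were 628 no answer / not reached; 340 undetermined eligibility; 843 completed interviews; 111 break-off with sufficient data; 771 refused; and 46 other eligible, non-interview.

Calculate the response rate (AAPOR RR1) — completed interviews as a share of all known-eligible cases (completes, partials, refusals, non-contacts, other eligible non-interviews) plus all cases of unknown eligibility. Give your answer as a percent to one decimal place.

30.8%

Top → 843
Denominator → 843 + 111 + 771 + 628 + 46 + 340 = 2739
RR1 = 843 / 2739 = 0.3078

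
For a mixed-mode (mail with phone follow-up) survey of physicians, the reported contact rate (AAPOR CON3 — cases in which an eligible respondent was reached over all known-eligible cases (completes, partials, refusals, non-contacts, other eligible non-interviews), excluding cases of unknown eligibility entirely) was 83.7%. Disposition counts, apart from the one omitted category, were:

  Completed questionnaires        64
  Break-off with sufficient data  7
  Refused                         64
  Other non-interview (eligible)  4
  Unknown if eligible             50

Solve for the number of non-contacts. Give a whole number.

Top: 64 + 7 + 64 + 4 = 139
CON3 = 139 / D = 0.837
D = 139 / 0.837 = 166.1
Rest of base = 139
non-contacts = 166.1 − 139 ≈ 27

27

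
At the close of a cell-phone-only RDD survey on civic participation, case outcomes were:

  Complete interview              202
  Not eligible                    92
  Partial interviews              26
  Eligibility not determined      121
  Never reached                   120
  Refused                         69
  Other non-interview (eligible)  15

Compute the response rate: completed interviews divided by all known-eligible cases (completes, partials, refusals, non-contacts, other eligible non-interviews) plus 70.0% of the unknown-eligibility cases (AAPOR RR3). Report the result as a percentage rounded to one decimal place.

39.1%

Numerator: 202
Determined eligible: 202 + 26 + 69 + 120 + 15 = 432
Estimated eligible among unknowns: 0.7000 × 121 = 84.70
Denominator: 432 + 84.70 = 516.70
RR3 = 202 / 516.70 = 0.3909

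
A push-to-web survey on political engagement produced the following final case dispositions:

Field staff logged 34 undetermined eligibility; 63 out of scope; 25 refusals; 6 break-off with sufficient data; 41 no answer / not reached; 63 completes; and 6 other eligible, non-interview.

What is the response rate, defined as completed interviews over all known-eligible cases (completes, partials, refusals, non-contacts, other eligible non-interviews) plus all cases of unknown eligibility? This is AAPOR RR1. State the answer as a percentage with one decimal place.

36.0%

Top = 63
Denom = 63 + 6 + 25 + 41 + 6 + 34 = 175
RR1 = 63 / 175 = 0.3600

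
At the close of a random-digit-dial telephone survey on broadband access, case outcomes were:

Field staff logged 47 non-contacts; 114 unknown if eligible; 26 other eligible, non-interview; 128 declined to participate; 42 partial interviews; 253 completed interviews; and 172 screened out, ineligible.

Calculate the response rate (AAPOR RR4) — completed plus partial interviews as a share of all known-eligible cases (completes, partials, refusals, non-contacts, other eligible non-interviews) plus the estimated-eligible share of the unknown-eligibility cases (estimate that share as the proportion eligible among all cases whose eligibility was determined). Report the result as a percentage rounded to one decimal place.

Top = 253 + 42 = 295
Eligible (known) = 253 + 42 + 128 + 47 + 26 = 496
e = 496 / (496 + 172) = 496 / 668 = 0.7425
Eligible share of unknowns = 0.7425 × 114 = 84.65
Denominator = 496 + 84.65 = 580.65
RR4 = 295 / 580.65 = 0.5081

50.8%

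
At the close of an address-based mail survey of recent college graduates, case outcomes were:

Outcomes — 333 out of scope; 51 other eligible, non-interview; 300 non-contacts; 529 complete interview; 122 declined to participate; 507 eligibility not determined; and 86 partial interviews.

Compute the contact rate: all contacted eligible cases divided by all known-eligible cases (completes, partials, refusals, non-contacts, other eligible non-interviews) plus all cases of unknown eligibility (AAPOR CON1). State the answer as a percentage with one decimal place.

Num: 529 + 86 + 122 + 51 = 788
Denom: 529 + 86 + 122 + 300 + 51 + 507 = 1595
CON1 = 788 / 1595 = 0.4940

49.4%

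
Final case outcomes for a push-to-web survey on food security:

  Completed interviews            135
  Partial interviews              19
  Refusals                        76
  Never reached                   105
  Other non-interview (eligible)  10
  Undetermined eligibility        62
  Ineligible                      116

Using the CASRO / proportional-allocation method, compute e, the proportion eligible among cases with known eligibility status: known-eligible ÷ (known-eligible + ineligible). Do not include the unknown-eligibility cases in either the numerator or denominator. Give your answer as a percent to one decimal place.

74.8%

Known eligible = 135 + 19 + 76 + 105 + 10 = 345
e = 345 / (345 + 116) = 345 / 461 = 0.7484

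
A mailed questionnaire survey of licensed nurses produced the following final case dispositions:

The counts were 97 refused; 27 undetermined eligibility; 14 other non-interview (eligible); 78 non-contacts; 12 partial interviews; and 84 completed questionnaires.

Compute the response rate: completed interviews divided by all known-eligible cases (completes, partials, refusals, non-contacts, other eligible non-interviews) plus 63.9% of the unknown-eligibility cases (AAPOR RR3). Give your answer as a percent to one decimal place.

27.8%

Num: 84
Determined eligible: 84 + 12 + 97 + 78 + 14 = 285
Estimated eligible among unknowns: 0.6390 × 27 = 17.25
Denom: 285 + 17.25 = 302.25
RR3 = 84 / 302.25 = 0.2779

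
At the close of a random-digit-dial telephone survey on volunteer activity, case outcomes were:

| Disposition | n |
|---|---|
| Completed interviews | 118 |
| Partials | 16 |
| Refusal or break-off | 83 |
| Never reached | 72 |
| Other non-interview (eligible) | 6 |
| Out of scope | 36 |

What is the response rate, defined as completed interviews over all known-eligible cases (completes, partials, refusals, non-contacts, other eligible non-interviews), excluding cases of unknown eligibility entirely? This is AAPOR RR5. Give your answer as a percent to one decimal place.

Top: 118
Denominator: 118 + 16 + 83 + 72 + 6 = 295
RR5 = 118 / 295 = 0.4000

40.0%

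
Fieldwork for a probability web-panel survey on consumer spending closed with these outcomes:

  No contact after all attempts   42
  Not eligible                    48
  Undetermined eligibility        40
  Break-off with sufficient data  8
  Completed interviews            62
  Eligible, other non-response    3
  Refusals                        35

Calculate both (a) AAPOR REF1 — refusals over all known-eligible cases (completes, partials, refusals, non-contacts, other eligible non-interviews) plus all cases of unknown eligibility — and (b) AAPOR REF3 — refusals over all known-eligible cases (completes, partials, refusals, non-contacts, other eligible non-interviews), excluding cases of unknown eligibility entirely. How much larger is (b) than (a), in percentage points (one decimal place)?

4.9

Numerator: 35
Denom: 62 + 8 + 35 + 42 + 3 + 40 = 190
REF1 = 35 / 190 = 0.1842
Denom: 62 + 8 + 35 + 42 + 3 = 150
REF3 = 35 / 150 = 0.2333
Difference = 23.33 − 18.42 = 4.91 percentage points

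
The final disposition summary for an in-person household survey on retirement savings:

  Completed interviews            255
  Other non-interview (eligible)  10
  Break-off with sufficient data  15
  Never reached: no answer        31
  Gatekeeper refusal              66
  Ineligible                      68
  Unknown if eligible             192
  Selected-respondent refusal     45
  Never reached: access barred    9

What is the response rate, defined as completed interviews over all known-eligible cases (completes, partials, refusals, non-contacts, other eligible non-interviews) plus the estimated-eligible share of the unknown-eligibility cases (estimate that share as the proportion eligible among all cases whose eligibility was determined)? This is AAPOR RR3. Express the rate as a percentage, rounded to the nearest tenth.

42.7%

Refusals = 66 + 45 = 111
No contact after all attempts = 31 + 9 = 40
Top = 255
Determined eligible = 255 + 15 + 111 + 40 + 10 = 431
e = 431 / (431 + 68) = 431 / 499 = 0.8637
Eligible share of unknowns = 0.8637 × 192 = 165.83
Denom = 431 + 165.83 = 596.83
RR3 = 255 / 596.83 = 0.4273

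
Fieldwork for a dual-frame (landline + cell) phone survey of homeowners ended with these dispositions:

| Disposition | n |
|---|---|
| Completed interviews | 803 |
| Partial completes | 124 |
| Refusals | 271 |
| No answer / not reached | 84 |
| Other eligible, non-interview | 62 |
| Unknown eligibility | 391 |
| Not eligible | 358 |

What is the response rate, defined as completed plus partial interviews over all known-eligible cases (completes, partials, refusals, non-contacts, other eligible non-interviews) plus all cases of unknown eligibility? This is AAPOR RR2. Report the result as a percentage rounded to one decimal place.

53.4%

Top = 803 + 124 = 927
Denominator = 803 + 124 + 271 + 84 + 62 + 391 = 1735
RR2 = 927 / 1735 = 0.5343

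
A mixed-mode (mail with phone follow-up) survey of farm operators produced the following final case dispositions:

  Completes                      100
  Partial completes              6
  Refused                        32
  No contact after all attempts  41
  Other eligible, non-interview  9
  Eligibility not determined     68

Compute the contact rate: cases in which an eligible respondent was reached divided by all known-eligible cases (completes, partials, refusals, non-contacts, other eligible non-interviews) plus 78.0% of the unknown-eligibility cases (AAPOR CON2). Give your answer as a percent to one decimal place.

61.0%

Num = 100 + 6 + 32 + 9 = 147
Eligible (known) = 100 + 6 + 32 + 41 + 9 = 188
e × U = 0.7800 × 68 = 53.04
Denominator = 188 + 53.04 = 241.04
CON2 = 147 / 241.04 = 0.6099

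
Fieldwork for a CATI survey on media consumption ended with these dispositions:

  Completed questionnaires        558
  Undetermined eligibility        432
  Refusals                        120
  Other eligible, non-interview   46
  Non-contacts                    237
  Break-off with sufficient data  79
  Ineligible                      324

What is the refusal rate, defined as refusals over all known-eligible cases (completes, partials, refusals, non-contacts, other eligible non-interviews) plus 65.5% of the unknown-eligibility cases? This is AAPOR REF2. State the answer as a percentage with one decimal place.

Num = 120
Known eligible = 558 + 79 + 120 + 237 + 46 = 1040
Eligible share of unknowns = 0.6550 × 432 = 282.96
Base = 1040 + 282.96 = 1322.96
REF2 = 120 / 1322.96 = 0.0907

9.1%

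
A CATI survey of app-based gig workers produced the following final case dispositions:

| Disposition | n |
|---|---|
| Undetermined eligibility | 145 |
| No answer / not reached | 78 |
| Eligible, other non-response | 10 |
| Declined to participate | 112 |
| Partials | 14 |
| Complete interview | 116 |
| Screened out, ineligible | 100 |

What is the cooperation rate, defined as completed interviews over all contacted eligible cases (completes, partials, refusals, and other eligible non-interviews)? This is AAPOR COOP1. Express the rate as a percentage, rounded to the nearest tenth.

46.0%

Top → 116
Denominator → 116 + 14 + 112 + 10 = 252
COOP1 = 116 / 252 = 0.4603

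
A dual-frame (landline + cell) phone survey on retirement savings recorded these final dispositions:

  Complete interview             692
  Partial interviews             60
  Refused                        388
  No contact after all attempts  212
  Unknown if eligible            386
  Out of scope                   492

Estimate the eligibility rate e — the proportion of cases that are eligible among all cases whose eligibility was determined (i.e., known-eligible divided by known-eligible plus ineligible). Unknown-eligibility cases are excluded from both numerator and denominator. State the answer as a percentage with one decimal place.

Determined eligible = 692 + 60 + 388 + 212 = 1352
e = 1352 / (1352 + 492) = 1352 / 1844 = 0.7332

73.3%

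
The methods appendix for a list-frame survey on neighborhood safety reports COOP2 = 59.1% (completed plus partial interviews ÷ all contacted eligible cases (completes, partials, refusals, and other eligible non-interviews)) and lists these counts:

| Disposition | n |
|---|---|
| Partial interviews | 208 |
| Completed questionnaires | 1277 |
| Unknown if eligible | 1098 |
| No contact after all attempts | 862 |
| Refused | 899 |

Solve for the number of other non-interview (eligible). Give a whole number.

129

Numerator → 1277 + 208 = 1485
COOP2 = 1485 / D = 0.591
D = 1485 / 0.591 = 2512.7
Rest of base = 2384
other non-interview (eligible) = 2512.7 − 2384 ≈ 129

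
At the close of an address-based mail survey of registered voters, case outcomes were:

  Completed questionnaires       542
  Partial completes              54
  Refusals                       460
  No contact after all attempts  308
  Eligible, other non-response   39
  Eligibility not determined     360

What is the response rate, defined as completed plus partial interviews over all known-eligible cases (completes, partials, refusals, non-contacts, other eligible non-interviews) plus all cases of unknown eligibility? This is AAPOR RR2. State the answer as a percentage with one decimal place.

33.8%

Num: 542 + 54 = 596
Denom: 542 + 54 + 460 + 308 + 39 + 360 = 1763
RR2 = 596 / 1763 = 0.3381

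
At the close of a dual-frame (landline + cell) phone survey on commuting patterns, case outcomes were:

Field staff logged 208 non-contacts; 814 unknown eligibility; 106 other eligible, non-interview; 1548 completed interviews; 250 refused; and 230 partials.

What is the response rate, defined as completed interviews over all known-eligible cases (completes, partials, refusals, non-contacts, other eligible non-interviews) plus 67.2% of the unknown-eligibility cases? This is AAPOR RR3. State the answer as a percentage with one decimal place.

Num: 1548
Determined eligible: 1548 + 230 + 250 + 208 + 106 = 2342
Eligible share of unknowns: 0.6720 × 814 = 547.01
Denominator: 2342 + 547.01 = 2889.01
RR3 = 1548 / 2889.01 = 0.5358

53.6%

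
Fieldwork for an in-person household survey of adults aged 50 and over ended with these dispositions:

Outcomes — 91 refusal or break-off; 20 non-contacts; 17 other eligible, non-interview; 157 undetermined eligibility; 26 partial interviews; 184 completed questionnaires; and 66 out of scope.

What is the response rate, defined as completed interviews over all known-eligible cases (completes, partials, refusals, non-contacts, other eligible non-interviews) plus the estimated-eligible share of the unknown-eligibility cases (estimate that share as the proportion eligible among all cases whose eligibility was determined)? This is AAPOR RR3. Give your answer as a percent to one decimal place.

Num = 184
Known eligible = 184 + 26 + 91 + 20 + 17 = 338
e = 338 / (338 + 66) = 338 / 404 = 0.8366
e × U = 0.8366 × 157 = 131.35
Denominator = 338 + 131.35 = 469.35
RR3 = 184 / 469.35 = 0.3920

39.2%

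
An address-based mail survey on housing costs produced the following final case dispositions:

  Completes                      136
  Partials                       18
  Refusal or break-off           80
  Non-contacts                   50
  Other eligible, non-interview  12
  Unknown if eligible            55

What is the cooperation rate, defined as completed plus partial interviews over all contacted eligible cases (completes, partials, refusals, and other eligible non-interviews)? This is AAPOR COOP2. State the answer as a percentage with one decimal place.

62.6%

Numerator → 136 + 18 = 154
Denom → 136 + 18 + 80 + 12 = 246
COOP2 = 154 / 246 = 0.6260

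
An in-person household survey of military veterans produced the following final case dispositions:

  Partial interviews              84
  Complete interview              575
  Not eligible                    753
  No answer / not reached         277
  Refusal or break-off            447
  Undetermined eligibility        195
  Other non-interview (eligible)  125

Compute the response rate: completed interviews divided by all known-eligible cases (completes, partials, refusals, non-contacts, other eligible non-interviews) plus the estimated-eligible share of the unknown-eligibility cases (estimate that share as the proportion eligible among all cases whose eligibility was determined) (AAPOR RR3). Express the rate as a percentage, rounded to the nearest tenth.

Top = 575
Determined eligible = 575 + 84 + 447 + 277 + 125 = 1508
e = 1508 / (1508 + 753) = 1508 / 2261 = 0.6670
e × U = 0.6670 × 195 = 130.06
Base = 1508 + 130.06 = 1638.06
RR3 = 575 / 1638.06 = 0.3510

35.1%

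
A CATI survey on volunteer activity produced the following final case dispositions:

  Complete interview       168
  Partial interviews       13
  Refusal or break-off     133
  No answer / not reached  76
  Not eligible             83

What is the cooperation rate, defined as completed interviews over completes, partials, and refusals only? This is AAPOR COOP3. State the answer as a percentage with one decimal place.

53.5%

Num → 168
Denom → 168 + 13 + 133 = 314
COOP3 = 168 / 314 = 0.5350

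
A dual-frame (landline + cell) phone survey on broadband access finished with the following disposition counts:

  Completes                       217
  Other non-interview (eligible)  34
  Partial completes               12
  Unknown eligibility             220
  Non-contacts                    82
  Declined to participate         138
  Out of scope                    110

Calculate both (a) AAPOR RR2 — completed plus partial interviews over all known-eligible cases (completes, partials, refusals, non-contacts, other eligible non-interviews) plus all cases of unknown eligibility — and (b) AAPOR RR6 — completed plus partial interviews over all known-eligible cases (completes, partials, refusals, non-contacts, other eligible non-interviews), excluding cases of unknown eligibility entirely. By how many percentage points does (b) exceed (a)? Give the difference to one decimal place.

Top: 217 + 12 = 229
Denominator: 217 + 12 + 138 + 82 + 34 + 220 = 703
RR2 = 229 / 703 = 0.3257
Denominator: 217 + 12 + 138 + 82 + 34 = 483
RR6 = 229 / 483 = 0.4741
Difference = 47.41 − 32.57 = 14.84 percentage points

14.8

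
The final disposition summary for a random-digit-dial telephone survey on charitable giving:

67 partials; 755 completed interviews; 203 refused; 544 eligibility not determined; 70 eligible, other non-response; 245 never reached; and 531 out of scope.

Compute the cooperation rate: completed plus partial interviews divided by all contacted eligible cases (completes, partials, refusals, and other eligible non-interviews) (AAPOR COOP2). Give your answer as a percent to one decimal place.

Num → 755 + 67 = 822
Denom → 755 + 67 + 203 + 70 = 1095
COOP2 = 822 / 1095 = 0.7507

75.1%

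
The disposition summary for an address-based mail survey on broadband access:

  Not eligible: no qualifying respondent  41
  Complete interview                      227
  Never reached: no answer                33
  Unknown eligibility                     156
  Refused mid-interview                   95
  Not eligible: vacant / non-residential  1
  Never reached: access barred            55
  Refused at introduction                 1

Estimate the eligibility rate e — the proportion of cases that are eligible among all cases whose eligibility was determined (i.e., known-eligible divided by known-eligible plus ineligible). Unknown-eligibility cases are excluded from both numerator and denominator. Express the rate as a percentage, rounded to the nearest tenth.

90.7%

Refused = 1 + 95 = 96
No answer / not reached = 33 + 55 = 88
Screened out, ineligible = 41 + 1 = 42
Eligible (known): 227 + 96 + 88 = 411
e = 411 / (411 + 42) = 411 / 453 = 0.9073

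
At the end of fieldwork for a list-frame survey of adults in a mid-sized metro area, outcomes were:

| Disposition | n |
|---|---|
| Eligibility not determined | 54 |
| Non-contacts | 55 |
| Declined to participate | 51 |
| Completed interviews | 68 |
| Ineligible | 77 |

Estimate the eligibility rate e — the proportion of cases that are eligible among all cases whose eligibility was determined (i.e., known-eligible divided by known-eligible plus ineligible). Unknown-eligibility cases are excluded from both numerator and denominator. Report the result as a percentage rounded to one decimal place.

69.3%

Determined eligible: 68 + 51 + 55 = 174
e = 174 / (174 + 77) = 174 / 251 = 0.6932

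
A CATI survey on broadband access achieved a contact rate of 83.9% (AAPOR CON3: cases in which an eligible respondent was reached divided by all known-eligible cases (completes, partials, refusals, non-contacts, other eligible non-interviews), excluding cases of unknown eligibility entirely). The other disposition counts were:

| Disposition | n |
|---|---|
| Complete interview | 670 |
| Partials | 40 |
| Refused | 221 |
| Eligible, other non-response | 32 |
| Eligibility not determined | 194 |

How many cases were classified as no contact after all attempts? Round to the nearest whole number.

Numerator → 670 + 40 + 221 + 32 = 963
CON3 = 963 / D = 0.839
D = 963 / 0.839 = 1147.8
Other denominator terms total 963
no contact after all attempts = 1147.8 − 963 ≈ 185

185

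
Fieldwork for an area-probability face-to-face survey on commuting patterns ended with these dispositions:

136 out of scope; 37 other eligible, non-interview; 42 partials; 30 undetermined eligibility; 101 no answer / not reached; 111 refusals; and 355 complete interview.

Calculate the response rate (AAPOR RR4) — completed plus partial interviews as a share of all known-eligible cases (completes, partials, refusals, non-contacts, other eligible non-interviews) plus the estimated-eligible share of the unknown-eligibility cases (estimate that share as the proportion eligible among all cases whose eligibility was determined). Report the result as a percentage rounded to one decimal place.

59.2%

Num → 355 + 42 = 397
Determined eligible → 355 + 42 + 111 + 101 + 37 = 646
e = 646 / (646 + 136) = 646 / 782 = 0.8261
Estimated eligible among unknowns → 0.8261 × 30 = 24.78
Base → 646 + 24.78 = 670.78
RR4 = 397 / 670.78 = 0.5918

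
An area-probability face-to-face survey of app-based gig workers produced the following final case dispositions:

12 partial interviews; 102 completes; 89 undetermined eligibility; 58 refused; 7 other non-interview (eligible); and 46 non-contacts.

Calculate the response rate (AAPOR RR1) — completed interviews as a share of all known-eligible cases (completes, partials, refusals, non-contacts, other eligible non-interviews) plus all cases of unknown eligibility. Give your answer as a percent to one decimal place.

32.5%

Num → 102
Base → 102 + 12 + 58 + 46 + 7 + 89 = 314
RR1 = 102 / 314 = 0.3248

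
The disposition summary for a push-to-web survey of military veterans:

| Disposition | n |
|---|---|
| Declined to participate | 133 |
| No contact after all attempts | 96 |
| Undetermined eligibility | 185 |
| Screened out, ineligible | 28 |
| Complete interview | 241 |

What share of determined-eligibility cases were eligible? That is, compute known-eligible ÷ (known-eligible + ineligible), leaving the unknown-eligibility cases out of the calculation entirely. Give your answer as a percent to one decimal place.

94.4%

Determined eligible: 241 + 133 + 96 = 470
e = 470 / (470 + 28) = 470 / 498 = 0.9438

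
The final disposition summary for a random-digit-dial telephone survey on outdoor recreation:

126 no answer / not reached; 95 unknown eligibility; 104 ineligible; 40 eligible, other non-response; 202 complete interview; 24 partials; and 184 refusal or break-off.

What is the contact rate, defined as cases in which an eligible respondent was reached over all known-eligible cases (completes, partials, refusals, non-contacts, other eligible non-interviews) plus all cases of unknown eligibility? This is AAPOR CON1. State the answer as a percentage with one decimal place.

67.1%

Top → 202 + 24 + 184 + 40 = 450
Denom → 202 + 24 + 184 + 126 + 40 + 95 = 671
CON1 = 450 / 671 = 0.6706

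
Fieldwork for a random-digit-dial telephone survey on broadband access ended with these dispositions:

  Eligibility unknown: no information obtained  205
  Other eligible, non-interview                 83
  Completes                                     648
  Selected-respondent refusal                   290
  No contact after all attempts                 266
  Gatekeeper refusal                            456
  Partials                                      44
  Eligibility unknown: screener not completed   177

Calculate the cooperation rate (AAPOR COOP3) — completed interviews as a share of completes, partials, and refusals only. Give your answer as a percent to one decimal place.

45.1%

Refusal or break-off = 456 + 290 = 746
Eligibility not determined = 177 + 205 = 382
Top = 648
Denom = 648 + 44 + 746 = 1438
COOP3 = 648 / 1438 = 0.4506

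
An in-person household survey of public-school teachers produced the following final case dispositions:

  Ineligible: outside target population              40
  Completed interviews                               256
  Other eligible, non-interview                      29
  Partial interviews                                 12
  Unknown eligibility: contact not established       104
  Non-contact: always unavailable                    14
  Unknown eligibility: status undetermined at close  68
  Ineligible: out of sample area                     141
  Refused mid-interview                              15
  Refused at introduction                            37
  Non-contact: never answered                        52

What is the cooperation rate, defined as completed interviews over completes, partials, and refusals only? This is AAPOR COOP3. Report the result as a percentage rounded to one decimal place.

Refusals = 37 + 15 = 52
No contact after all attempts = 52 + 14 = 66
Undetermined eligibility = 104 + 68 = 172
Out of scope = 40 + 141 = 181
Top → 256
Denominator → 256 + 12 + 52 = 320
COOP3 = 256 / 320 = 0.8000

80.0%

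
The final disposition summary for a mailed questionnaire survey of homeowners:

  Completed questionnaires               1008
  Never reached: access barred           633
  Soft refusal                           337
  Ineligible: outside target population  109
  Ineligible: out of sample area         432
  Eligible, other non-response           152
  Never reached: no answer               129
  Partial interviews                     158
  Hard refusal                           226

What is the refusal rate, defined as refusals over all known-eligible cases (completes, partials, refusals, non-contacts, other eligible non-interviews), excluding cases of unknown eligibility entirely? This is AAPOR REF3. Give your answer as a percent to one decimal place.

Refused = 226 + 337 = 563
No contact after all attempts = 129 + 633 = 762
Not eligible = 109 + 432 = 541
Top = 563
Denom = 1008 + 158 + 563 + 762 + 152 = 2643
REF3 = 563 / 2643 = 0.2130

21.3%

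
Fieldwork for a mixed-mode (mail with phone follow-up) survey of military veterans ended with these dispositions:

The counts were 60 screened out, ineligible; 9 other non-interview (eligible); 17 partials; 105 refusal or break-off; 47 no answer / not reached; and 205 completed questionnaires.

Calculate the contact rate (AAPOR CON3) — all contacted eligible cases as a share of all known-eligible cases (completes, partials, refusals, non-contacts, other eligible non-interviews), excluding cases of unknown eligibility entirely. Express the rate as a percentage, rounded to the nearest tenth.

Numerator = 205 + 17 + 105 + 9 = 336
Base = 205 + 17 + 105 + 47 + 9 = 383
CON3 = 336 / 383 = 0.8773

87.7%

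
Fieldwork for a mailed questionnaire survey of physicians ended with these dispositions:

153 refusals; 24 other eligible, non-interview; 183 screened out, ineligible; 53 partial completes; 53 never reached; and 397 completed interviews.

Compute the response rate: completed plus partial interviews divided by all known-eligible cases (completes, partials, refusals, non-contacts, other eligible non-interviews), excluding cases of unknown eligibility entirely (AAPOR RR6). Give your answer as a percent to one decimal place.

Num: 397 + 53 = 450
Denominator: 397 + 53 + 153 + 53 + 24 = 680
RR6 = 450 / 680 = 0.6618

66.2%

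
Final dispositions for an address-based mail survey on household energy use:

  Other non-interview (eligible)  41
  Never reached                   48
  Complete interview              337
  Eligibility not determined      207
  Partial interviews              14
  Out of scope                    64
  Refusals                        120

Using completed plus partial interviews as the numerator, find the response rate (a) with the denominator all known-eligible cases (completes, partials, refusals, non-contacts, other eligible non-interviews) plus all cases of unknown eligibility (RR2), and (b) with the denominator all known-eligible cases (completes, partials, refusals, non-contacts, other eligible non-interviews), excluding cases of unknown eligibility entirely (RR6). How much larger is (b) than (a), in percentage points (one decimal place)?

Num → 337 + 14 = 351
Denominator → 337 + 14 + 120 + 48 + 41 + 207 = 767
RR2 = 351 / 767 = 0.4576
Denominator → 337 + 14 + 120 + 48 + 41 = 560
RR6 = 351 / 560 = 0.6268
Difference = 62.68 − 45.76 = 16.92 percentage points

16.9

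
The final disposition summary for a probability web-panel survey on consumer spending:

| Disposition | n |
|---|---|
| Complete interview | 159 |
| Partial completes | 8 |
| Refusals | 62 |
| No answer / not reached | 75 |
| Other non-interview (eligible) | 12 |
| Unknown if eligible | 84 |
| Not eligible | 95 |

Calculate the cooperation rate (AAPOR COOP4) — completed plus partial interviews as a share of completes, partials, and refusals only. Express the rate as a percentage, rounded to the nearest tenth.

Numerator → 159 + 8 = 167
Denominator → 159 + 8 + 62 = 229
COOP4 = 167 / 229 = 0.7293

72.9%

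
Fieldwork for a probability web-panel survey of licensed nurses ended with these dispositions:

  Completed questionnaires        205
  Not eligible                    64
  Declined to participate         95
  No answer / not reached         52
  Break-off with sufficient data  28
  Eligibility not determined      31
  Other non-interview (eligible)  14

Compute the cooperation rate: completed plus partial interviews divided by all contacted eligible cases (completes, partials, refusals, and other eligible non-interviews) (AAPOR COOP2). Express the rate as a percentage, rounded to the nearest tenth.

Top → 205 + 28 = 233
Denominator → 205 + 28 + 95 + 14 = 342
COOP2 = 233 / 342 = 0.6813

68.1%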